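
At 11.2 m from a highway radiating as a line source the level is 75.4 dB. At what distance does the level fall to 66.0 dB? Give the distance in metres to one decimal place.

97.5 m

For a line source L₁ − L₂ = 10·log₁₀(r₂/r₁), so r₂ = r₁·10^((L₁−L₂)/10).
r₂ = 11.2·10^((75.4−66.0)/10) = 11.2·10^(9.4/10) = 97.55 m.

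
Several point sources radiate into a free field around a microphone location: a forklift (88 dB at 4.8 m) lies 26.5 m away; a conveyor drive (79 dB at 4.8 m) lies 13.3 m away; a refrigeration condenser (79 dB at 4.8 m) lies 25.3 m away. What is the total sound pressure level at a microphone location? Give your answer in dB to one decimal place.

75.3 dB

Propagate each source to the receiver with L = L_ref − 20·log₁₀(r/r_ref), then add intensities.
forklift: 88 − 20·log₁₀(26.5/4.8) = 88 − 14.84 = 73.16 dB.
conveyor drive: 79 − 20·log₁₀(13.3/4.8) = 79 − 8.85 = 70.15 dB.
refrigeration condenser: 79 − 20·log₁₀(25.3/4.8) = 79 − 14.44 = 64.56 dB.
Σ 10^(L/10) = 3.391e+07 → L_total = 10·log₁₀(3.391e+07) = 75.30 dB.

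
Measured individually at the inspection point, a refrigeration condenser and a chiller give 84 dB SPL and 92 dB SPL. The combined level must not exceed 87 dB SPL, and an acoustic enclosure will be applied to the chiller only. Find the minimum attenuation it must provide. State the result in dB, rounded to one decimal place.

Everything except the chiller sums to 10^(84/10) = 2.512e+08 in linear terms, 84.00 dB SPL.
The limit corresponds to 10^(87/10) = 5.012e+08; subtracting the fixed part leaves 2.500e+08 for the chiller, i.e. 83.98 dB SPL.
Required insertion loss = 92 − 83.98 = 8.02 dB.

8.0 dB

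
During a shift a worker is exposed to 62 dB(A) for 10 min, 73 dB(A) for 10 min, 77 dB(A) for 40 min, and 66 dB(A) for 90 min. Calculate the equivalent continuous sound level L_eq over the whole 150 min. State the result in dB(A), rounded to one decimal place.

72.4 dB(A)

The energy average is taken in the linear domain: L_eq = 10·log₁₀[(Σ tᵢ·10^(Lᵢ/10))/T], T = 150 min.
Σ tᵢ·10^(Lᵢ/10) = 10·10^(62/10) + 10·10^(73/10) + 40·10^(77/10) + 90·10^(66/10) = 2.578e+09.
L_eq = 10·log₁₀(2.578e+09/150) = 72.35 dB(A).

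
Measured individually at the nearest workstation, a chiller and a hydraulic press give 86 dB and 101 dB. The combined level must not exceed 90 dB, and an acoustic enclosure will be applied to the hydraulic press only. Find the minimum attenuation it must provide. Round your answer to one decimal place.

The untreated sources together contribute 10^(86/10) = 3.981e+08, i.e. 86.00 dB.
The limit corresponds to 10^(90/10) = 1.000e+09; subtracting the fixed part leaves 6.019e+08 for the hydraulic press, i.e. 87.80 dB.
Required insertion loss = 101 − 87.80 = 13.20 dB.

13.2 dB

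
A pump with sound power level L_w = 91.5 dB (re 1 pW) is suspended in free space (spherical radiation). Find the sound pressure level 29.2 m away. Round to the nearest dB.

The power spreads over a sphere of area 4π·r², so L_p = L_w − 10·log₁₀(4π·r²).
4π·r² = 1.071e+04 m², 10·log₁₀ of that is 40.300 dB.
L_p = 91.5 − 40.300 = 51.20 dB.

51 dB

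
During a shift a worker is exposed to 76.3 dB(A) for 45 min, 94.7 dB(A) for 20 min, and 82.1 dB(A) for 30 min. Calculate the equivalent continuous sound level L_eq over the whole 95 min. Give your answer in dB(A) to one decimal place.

88.4 dB(A)

Weight each interval's intensity by its duration and average over T = 95 min:
Σ tᵢ·10^(Lᵢ/10) = 45·10^(76.3/10) + 20·10^(94.7/10) + 30·10^(82.1/10) = 6.581e+10.
L_eq = 10·log₁₀(6.581e+10/95) = 88.41 dB(A).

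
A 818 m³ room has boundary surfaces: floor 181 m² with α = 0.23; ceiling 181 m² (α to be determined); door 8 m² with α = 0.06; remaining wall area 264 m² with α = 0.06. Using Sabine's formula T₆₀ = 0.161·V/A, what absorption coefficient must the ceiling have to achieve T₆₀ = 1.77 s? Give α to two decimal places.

0.09

A = 0.161·V/T₆₀ = 0.161·818/1.77 = 74.41 m² sabins.
Absorption from the other surfaces = 181·0.23 + 8·0.06 + 264·0.06 = 57.95 m², so the ceiling must supply 16.46 m² over 181 m².
α = 16.46/181 = 0.091.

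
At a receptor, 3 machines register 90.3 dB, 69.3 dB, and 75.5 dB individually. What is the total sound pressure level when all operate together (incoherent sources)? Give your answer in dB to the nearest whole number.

90 dB

Incoherent sources combine by intensity addition: L_total = 10·log₁₀(Σ 10^(L_i/10)).
Σ 10^(L/10) = 10^(90.3/10) + 10^(69.3/10) + 10^(75.5/10) = 1.116e+09.
L_total = 10·log₁₀(1.116e+09) = 90.47 dB.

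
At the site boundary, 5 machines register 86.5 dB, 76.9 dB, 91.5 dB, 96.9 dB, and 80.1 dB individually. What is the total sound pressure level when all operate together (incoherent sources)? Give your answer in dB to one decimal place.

98.4 dB

Incoherent sources combine by intensity addition: L_total = 10·log₁₀(Σ 10^(L_i/10)).
Σ 10^(L/10) = 10^(86.5/10) + 10^(76.9/10) + 10^(91.5/10) + 10^(96.9/10) + 10^(80.1/10) = 6.908e+09.
L_total = 10·log₁₀(6.908e+09) = 98.39 dB.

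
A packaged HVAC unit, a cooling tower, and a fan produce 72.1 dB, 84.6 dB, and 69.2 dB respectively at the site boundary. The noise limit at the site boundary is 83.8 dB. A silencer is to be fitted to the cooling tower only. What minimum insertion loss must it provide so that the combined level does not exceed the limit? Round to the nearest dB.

The untreated sources together contribute 10^(72.1/10) + 10^(69.2/10) = 2.454e+07, i.e. 73.90 dB.
To meet 83.8 dB overall, the treated cooling tower may contribute at most 10^(83.8/10) − 2.454e+07 = 2.153e+08, i.e. 83.33 dB.
Required insertion loss = 84.6 − 83.33 = 1.27 dB.

1 dB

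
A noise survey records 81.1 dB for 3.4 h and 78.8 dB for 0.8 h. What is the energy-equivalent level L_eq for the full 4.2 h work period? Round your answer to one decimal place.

L_eq = 10·log₁₀[(1/T)·Σ tᵢ·10^(Lᵢ/10)] with T = 4.2 h.
Σ tᵢ·10^(Lᵢ/10) = 3.4·10^(81.1/10) + 0.8·10^(78.8/10) = 4.987e+08.
L_eq = 10·log₁₀(4.987e+08/4.2) = 80.75 dB.

80.7 dB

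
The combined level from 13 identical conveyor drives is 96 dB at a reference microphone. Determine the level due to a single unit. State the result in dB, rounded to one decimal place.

Dividing the total intensity by 13 lowers the level by 10·log₁₀ 13 = 11.139 dB: L₁ = 96 − 11.139.

84.9 dB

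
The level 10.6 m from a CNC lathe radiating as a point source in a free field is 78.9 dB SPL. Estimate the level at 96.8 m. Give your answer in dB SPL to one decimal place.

Spherical spreading from a point source gives a 20·log₁₀(r₂/r₁) drop.
L₂ = 78.9 − 20·log₁₀(96.8/10.6) = 78.9 − 19.211 = 59.69 dB SPL.

59.7 dB SPL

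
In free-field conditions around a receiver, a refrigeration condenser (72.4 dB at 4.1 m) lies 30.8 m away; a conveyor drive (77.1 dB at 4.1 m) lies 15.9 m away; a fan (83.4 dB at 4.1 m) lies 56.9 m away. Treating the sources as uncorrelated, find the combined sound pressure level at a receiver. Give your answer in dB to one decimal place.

66.9 dB

Propagate each source to the receiver with L = L_ref − 20·log₁₀(r/r_ref), then add intensities.
refrigeration condenser: 72.4 − 20·log₁₀(30.8/4.1) = 72.4 − 17.52 = 54.88 dB.
conveyor drive: 77.1 − 20·log₁₀(15.9/4.1) = 77.1 − 11.77 = 65.33 dB.
fan: 83.4 − 20·log₁₀(56.9/4.1) = 83.4 − 22.85 = 60.55 dB.
Σ 10^(L/10) = 4.854e+06 → L_total = 10·log₁₀(4.854e+06) = 66.86 dB.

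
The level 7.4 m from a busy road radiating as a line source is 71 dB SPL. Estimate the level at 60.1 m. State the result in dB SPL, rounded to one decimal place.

Cylindrical spreading from a line source gives a 10·log₁₀(r₂/r₁) drop.
L₂ = 71 − 10·log₁₀(60.1/7.4) = 71 − 9.096 = 61.90 dB SPL.

61.9 dB SPL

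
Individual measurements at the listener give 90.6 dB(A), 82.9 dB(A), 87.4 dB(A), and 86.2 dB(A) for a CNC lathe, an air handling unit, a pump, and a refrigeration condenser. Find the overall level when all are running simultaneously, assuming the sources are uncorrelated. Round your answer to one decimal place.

93.6 dB(A)

For uncorrelated sources the intensities add, so convert each level to linear form, sum, and take 10·log₁₀ of the total.
Σ 10^(L/10) = 10^(90.6/10) + 10^(82.9/10) + 10^(87.4/10) + 10^(86.2/10) = 2.310e+09.
L_total = 10·log₁₀(2.310e+09) = 93.64 dB(A).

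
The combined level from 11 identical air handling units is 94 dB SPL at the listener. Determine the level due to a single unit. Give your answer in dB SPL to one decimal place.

11 equal contributions raise the level by 10·log₁₀ 11 = 10.414 dB, so each unit alone gives 94 − 10.414.

83.6 dB SPL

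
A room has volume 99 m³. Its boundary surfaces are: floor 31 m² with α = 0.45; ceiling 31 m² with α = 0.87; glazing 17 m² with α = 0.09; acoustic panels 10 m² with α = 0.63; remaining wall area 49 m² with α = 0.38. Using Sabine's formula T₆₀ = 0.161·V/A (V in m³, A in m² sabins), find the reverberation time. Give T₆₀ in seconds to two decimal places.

Summing Sᵢαᵢ: 31·0.45 + 31·0.87 + 17·0.09 + 10·0.63 + 49·0.38 = 67.37 m².
T₆₀ = 0.161 × 99 / 67.37 = 0.237 s.

0.24 s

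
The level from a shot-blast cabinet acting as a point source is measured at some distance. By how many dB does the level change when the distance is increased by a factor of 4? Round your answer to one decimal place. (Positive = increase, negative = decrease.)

-12.0 dB

With spherical spreading the level changes by −20·log₁₀(r₂/r₁).
ΔL = −20·log₁₀(4) = -12.04 dB.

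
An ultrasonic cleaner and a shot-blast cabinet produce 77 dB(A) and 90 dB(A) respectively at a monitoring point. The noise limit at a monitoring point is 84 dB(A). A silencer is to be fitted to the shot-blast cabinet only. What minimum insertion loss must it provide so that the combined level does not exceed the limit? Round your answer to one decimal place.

Everything except the shot-blast cabinet sums to 10^(77/10) = 5.012e+07 in linear terms, 77.00 dB(A).
The limit corresponds to 10^(84/10) = 2.512e+08; subtracting the fixed part leaves 2.011e+08 for the shot-blast cabinet, i.e. 83.03 dB(A).
So the shot-blast cabinet must be reduced from 90 to 83.03 dB(A): IL = 6.97 dB.

7.0 dB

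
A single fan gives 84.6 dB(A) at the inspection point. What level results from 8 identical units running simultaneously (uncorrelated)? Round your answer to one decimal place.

93.6 dB(A)

L_total = L₁ + 10·log₁₀ N for N identical incoherent sources.
L_total = 84.6 + 10·log₁₀(8) = 84.6 + 9.031 = 93.63 dB(A).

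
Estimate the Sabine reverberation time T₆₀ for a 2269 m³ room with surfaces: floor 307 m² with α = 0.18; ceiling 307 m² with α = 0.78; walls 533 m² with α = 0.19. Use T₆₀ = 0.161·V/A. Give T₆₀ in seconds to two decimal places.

0.92 s

Total absorption A = 307·0.18 + 307·0.78 + 533·0.19 = 395.99 m² sabins.
T₆₀ = 0.161·V/A = 0.161·2269/395.99 = 0.923 s.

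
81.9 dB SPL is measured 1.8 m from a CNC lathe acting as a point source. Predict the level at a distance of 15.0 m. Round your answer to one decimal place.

Point-source attenuation: ΔL = 20·log₁₀(r₂/r₁) = 20·log₁₀(15.0/1.8) = 18.416 dB.
L₂ = 81.9 − 20·log₁₀(15.0/1.8) = 81.9 − 18.416 = 63.48 dB SPL.

63.5 dB SPL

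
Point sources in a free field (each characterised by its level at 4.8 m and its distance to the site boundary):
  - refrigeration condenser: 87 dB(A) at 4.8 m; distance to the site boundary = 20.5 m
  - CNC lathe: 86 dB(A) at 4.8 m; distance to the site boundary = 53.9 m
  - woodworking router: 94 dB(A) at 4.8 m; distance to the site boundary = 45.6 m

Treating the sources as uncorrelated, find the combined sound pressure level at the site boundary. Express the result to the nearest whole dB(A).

78 dB(A)

Apply inverse-square spreading to bring every level to the receiver, then sum 10^(L/10).
refrigeration condenser: 87 − 20·log₁₀(20.5/4.8) = 87 − 12.61 = 74.39 dB(A).
CNC lathe: 86 − 20·log₁₀(53.9/4.8) = 86 − 21.01 = 64.99 dB(A).
woodworking router: 94 − 20·log₁₀(45.6/4.8) = 94 − 19.55 = 74.45 dB(A).
Σ 10^(L/10) = 5.847e+07 → L_total = 10·log₁₀(5.847e+07) = 77.67 dB(A).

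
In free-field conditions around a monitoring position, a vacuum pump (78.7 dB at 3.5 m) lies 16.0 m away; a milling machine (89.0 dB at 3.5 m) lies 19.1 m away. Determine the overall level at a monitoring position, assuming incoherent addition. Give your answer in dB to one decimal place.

First find each source's level at the receiver (point-source: −20·log₁₀(r/r_ref)), then combine on an intensity basis.
vacuum pump: 78.7 − 20·log₁₀(16.0/3.5) = 78.7 − 13.20 = 65.50 dB.
milling machine: 89.0 − 20·log₁₀(19.1/3.5) = 89.0 − 14.74 = 74.26 dB.
Σ 10^(L/10) = 3.022e+07 → L_total = 10·log₁₀(3.022e+07) = 74.80 dB.

74.8 dB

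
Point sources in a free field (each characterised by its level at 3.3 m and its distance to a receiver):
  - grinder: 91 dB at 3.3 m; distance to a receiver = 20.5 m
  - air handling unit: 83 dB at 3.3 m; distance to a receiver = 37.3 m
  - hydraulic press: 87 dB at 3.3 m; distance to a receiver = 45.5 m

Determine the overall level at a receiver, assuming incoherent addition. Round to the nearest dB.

Apply inverse-square spreading to bring every level to the receiver, then sum 10^(L/10).
grinder: 91 − 20·log₁₀(20.5/3.3) = 91 − 15.86 = 75.14 dB.
air handling unit: 83 − 20·log₁₀(37.3/3.3) = 83 − 21.06 = 61.94 dB.
hydraulic press: 87 − 20·log₁₀(45.5/3.3) = 87 − 22.79 = 64.21 dB.
Σ 10^(L/10) = 3.682e+07 → L_total = 10·log₁₀(3.682e+07) = 75.66 dB.

76 dB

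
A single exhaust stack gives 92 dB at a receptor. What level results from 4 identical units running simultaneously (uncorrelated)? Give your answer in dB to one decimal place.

With 4 equal, uncorrelated contributions the intensity is 4× that of one unit, giving a rise of 10·log₁₀ 4.
L_total = 92 + 10·log₁₀(4) = 92 + 6.021 = 98.02 dB.

98.0 dB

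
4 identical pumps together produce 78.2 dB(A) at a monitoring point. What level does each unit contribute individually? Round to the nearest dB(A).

72 dB(A)

4 equal contributions raise the level by 10·log₁₀ 4 = 6.021 dB, so each unit alone gives 78.2 − 6.021.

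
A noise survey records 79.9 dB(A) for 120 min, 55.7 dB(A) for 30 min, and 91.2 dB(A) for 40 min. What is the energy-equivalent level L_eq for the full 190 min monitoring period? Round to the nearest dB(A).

85 dB(A)

Weight each interval's intensity by its duration and average over T = 190 min:
Σ tᵢ·10^(Lᵢ/10) = 120·10^(79.9/10) + 30·10^(55.7/10) + 40·10^(91.2/10) = 6.447e+10.
L_eq = 10·log₁₀(6.447e+10/190) = 85.31 dB(A).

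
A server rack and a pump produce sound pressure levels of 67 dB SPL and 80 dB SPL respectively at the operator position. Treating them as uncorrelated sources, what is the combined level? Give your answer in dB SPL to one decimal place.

80.2 dB SPL

Incoherent sources combine by intensity addition: L_total = 10·log₁₀(Σ 10^(L_i/10)).
Σ 10^(L/10) = 10^(67/10) + 10^(80/10) = 1.050e+08.
L_total = 10·log₁₀(1.050e+08) = 80.21 dB SPL.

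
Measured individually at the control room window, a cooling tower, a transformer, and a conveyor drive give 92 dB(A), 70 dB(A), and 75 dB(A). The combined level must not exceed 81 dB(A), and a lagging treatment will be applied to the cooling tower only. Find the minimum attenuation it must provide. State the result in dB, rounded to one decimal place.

12.7 dB

Fixed contribution from the other sources: Σ 10^(L/10) = 10^(70/10) + 10^(75/10) = 4.162e+07 (76.19 dB(A)).
To meet 81 dB(A) overall, the treated cooling tower may contribute at most 10^(81/10) − 4.162e+07 = 8.427e+07, i.e. 79.26 dB(A).
So the cooling tower must be reduced from 92 to 79.26 dB(A): IL = 12.74 dB.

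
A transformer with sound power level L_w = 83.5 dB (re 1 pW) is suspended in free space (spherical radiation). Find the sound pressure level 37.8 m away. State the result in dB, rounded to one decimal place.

41.0 dB

Free-field spherical radiation: L_p = L_w − 10·log₁₀(4π·r²), r = 37.8 m.
4π·r² = 1.796e+04 m², 10·log₁₀ of that is 42.542 dB.
L_p = 83.5 − 42.542 = 40.96 dB.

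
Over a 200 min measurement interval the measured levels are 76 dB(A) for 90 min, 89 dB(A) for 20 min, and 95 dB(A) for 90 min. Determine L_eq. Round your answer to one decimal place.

91.8 dB(A)

L_eq = 10·log₁₀[(1/T)·Σ tᵢ·10^(Lᵢ/10)] with T = 200 min.
Σ tᵢ·10^(Lᵢ/10) = 90·10^(76/10) + 20·10^(89/10) + 90·10^(95/10) = 3.041e+11.
L_eq = 10·log₁₀(3.041e+11/200) = 91.82 dB(A).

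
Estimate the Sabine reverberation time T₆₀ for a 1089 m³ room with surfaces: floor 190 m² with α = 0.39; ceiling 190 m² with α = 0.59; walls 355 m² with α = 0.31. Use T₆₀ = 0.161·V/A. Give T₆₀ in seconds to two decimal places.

Total absorption A = 190·0.39 + 190·0.59 + 355·0.31 = 296.25 m² sabins.
T₆₀ = 0.161 × 1089 / 296.25 = 0.592 s.

0.59 s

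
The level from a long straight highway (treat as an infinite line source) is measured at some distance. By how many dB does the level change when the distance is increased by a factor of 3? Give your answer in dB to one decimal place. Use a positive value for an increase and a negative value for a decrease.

With cylindrical spreading the level changes by −10·log₁₀(r₂/r₁).
ΔL = −10·log₁₀(3) = -4.77 dB.

-4.8 dB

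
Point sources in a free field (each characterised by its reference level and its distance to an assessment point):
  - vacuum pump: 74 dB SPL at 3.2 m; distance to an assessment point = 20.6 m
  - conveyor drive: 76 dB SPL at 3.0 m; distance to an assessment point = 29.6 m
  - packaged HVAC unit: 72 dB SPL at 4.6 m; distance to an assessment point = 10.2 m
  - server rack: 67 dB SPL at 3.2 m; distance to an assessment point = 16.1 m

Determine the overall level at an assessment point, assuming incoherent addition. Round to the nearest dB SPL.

Apply inverse-square spreading to bring every level to the receiver, then sum 10^(L/10).
vacuum pump: 74 − 20·log₁₀(20.6/3.2) = 74 − 16.17 = 57.83 dB SPL.
conveyor drive: 76 − 20·log₁₀(29.6/3.0) = 76 − 19.88 = 56.12 dB SPL.
packaged HVAC unit: 72 − 20·log₁₀(10.2/4.6) = 72 − 6.92 = 65.08 dB SPL.
server rack: 67 − 20·log₁₀(16.1/3.2) = 67 − 14.03 = 52.97 dB SPL.
Σ 10^(L/10) = 4.436e+06 → L_total = 10·log₁₀(4.436e+06) = 66.47 dB SPL.

66 dB SPL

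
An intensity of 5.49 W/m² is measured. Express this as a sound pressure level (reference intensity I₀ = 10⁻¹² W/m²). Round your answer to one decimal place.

127.4 dB

I/I₀ = 5.49/10⁻¹² = 5.49×10^12, and L = 10·log₁₀(I/I₀).
L = 10·(0.7396 + 12) = 127.40 dB.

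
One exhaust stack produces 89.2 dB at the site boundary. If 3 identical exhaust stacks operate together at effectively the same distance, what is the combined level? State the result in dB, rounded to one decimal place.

With 3 equal, uncorrelated contributions the intensity is 3× that of one unit, giving a rise of 10·log₁₀ 3.
L_total = 89.2 + 10·log₁₀(3) = 89.2 + 4.771 = 93.97 dB.

94.0 dB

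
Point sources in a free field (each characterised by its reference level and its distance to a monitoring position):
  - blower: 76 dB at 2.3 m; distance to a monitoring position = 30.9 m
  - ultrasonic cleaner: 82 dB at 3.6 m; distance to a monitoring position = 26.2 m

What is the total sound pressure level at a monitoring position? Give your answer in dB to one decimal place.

65.1 dB

Propagate each source to the receiver with L = L_ref − 20·log₁₀(r/r_ref), then add intensities.
blower: 76 − 20·log₁₀(30.9/2.3) = 76 − 22.56 = 53.44 dB.
ultrasonic cleaner: 82 − 20·log₁₀(26.2/3.6) = 82 − 17.24 = 64.76 dB.
Σ 10^(L/10) = 3.213e+06 → L_total = 10·log₁₀(3.213e+06) = 65.07 dB.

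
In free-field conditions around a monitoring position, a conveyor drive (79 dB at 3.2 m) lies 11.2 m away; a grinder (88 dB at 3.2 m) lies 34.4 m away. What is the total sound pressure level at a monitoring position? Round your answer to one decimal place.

First find each source's level at the receiver (point-source: −20·log₁₀(r/r_ref)), then combine on an intensity basis.
conveyor drive: 79 − 20·log₁₀(11.2/3.2) = 79 − 10.88 = 68.12 dB.
grinder: 88 − 20·log₁₀(34.4/3.2) = 88 − 20.63 = 67.37 dB.
Σ 10^(L/10) = 1.194e+07 → L_total = 10·log₁₀(1.194e+07) = 70.77 dB.

70.8 dB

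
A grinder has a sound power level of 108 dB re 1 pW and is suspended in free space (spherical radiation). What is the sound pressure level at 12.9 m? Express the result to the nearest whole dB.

Free-field spherical radiation: L_p = L_w − 10·log₁₀(4π·r²), r = 12.9 m.
4π·r² = 2091 m², 10·log₁₀ of that is 33.204 dB.
L_p = 108 − 33.204 = 74.80 dB.

75 dB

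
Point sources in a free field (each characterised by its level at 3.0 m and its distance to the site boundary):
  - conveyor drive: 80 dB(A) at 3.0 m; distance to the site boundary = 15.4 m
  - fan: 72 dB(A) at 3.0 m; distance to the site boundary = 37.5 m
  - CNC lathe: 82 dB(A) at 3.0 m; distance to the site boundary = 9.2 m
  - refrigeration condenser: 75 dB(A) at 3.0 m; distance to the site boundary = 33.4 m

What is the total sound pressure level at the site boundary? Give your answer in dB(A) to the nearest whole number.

Apply inverse-square spreading to bring every level to the receiver, then sum 10^(L/10).
conveyor drive: 80 − 20·log₁₀(15.4/3.0) = 80 − 14.21 = 65.79 dB(A).
fan: 72 − 20·log₁₀(37.5/3.0) = 72 − 21.94 = 50.06 dB(A).
CNC lathe: 82 − 20·log₁₀(9.2/3.0) = 82 − 9.73 = 72.27 dB(A).
refrigeration condenser: 75 − 20·log₁₀(33.4/3.0) = 75 − 20.93 = 54.07 dB(A).
Σ 10^(L/10) = 2.100e+07 → L_total = 10·log₁₀(2.100e+07) = 73.22 dB(A).

73 dB(A)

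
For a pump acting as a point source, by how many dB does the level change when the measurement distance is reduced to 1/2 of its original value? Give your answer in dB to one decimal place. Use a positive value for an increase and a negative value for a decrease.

+6.0 dB

Point-source spreading: ΔL = −20·log₁₀(r₂/r₁).
ΔL = −20·log₁₀(0.5) = +6.02 dB.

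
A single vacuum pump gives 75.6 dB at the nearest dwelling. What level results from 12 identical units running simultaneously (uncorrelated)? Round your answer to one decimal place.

86.4 dB

With 12 equal, uncorrelated contributions the intensity is 12× that of one unit, giving a rise of 10·log₁₀ 12.
L_total = 75.6 + 10·log₁₀(12) = 75.6 + 10.792 = 86.39 dB.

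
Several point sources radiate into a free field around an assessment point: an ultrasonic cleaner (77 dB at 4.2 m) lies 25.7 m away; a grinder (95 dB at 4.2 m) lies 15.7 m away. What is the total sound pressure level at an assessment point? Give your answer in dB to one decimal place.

Apply inverse-square spreading to bring every level to the receiver, then sum 10^(L/10).
ultrasonic cleaner: 77 − 20·log₁₀(25.7/4.2) = 77 − 15.73 = 61.27 dB.
grinder: 95 − 20·log₁₀(15.7/4.2) = 95 − 11.45 = 83.55 dB.
Σ 10^(L/10) = 2.276e+08 → L_total = 10·log₁₀(2.276e+08) = 83.57 dB.

83.6 dB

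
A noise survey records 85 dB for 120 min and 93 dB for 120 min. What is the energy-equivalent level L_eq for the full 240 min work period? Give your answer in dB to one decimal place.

The energy average is taken in the linear domain: L_eq = 10·log₁₀[(Σ tᵢ·10^(Lᵢ/10))/T], T = 240 min.
Σ tᵢ·10^(Lᵢ/10) = 120·10^(85/10) + 120·10^(93/10) = 2.774e+11.
L_eq = 10·log₁₀(2.774e+11/240) = 90.63 dB.

90.6 dB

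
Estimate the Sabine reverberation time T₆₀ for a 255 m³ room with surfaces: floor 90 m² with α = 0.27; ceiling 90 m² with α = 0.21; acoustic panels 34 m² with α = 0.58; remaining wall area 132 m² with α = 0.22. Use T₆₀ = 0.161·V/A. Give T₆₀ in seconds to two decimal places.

0.45 s

A = Σ Sᵢαᵢ = 90·0.27 + 90·0.21 + 34·0.58 + 132·0.22 = 91.96 m².
T₆₀ = 0.161·V/A = 0.161·255/91.96 = 0.446 s.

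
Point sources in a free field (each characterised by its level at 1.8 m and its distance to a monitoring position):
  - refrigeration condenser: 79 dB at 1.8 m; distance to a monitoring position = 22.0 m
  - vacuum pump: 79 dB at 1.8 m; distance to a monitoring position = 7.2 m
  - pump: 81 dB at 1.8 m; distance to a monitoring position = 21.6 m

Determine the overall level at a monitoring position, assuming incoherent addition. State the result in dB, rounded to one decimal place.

68.0 dB

Propagate each source to the receiver with L = L_ref − 20·log₁₀(r/r_ref), then add intensities.
refrigeration condenser: 79 − 20·log₁₀(22.0/1.8) = 79 − 21.74 = 57.26 dB.
vacuum pump: 79 − 20·log₁₀(7.2/1.8) = 79 − 12.04 = 66.96 dB.
pump: 81 − 20·log₁₀(21.6/1.8) = 81 − 21.58 = 59.42 dB.
Σ 10^(L/10) = 6.371e+06 → L_total = 10·log₁₀(6.371e+06) = 68.04 dB.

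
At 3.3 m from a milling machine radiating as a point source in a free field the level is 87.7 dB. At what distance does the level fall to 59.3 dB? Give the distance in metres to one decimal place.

86.8 m

Point-source spreading drops the level by 20·log₁₀(r₂/r₁); inverting, r₂/r₁ = 10^(ΔL/20).
r₂ = 3.3·10^((87.7−59.3)/20) = 3.3·10^(28.4/20) = 86.80 m.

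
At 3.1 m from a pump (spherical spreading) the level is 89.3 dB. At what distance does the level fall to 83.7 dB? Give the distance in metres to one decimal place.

Point-source spreading drops the level by 20·log₁₀(r₂/r₁); inverting, r₂/r₁ = 10^(ΔL/20).
r₂ = 3.1·10^((89.3−83.7)/20) = 3.1·10^(5.6/20) = 5.91 m.

5.9 m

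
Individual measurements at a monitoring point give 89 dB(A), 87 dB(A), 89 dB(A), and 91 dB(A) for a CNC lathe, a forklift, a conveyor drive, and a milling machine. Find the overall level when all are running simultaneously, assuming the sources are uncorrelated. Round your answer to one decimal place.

95.2 dB(A)

For uncorrelated sources the intensities add, so convert each level to linear form, sum, and take 10·log₁₀ of the total.
Σ 10^(L/10) = 10^(89/10) + 10^(87/10) + 10^(89/10) + 10^(91/10) = 3.349e+09.
L_total = 10·log₁₀(3.349e+09) = 95.25 dB(A).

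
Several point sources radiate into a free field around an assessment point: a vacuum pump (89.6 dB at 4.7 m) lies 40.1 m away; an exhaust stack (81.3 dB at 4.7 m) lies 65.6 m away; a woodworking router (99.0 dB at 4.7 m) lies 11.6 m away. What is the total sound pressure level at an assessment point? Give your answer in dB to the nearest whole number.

91 dB

First find each source's level at the receiver (point-source: −20·log₁₀(r/r_ref)), then combine on an intensity basis.
vacuum pump: 89.6 − 20·log₁₀(40.1/4.7) = 89.6 − 18.62 = 70.98 dB.
exhaust stack: 81.3 − 20·log₁₀(65.6/4.7) = 81.3 − 22.90 = 58.40 dB.
woodworking router: 99.0 − 20·log₁₀(11.6/4.7) = 99.0 − 7.85 = 91.15 dB.
Σ 10^(L/10) = 1.317e+09 → L_total = 10·log₁₀(1.317e+09) = 91.20 dB.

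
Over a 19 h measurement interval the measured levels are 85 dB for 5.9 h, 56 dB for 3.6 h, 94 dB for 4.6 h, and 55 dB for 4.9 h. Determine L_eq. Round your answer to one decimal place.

88.5 dB

The energy average is taken in the linear domain: L_eq = 10·log₁₀[(Σ tᵢ·10^(Lᵢ/10))/T], T = 19 h.
Σ tᵢ·10^(Lᵢ/10) = 5.9·10^(85/10) + 3.6·10^(56/10) + 4.6·10^(94/10) + 4.9·10^(55/10) = 1.342e+10.
L_eq = 10·log₁₀(1.342e+10/19) = 88.49 dB.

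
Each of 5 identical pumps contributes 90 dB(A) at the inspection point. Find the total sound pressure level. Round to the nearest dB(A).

97 dB(A)

N identical incoherent sources raise the level by 10·log₁₀ N.
L_total = 90 + 10·log₁₀(5) = 90 + 6.990 = 96.99 dB(A).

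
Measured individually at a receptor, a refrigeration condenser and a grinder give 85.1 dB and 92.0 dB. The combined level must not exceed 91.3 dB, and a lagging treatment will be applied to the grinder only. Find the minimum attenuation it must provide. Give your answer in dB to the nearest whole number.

Fixed contribution from the other source: Σ 10^(L/10) = 10^(85.1/10) = 3.236e+08 (85.10 dB).
The limit corresponds to 10^(91.3/10) = 1.349e+09; subtracting the fixed part leaves 1.025e+09 for the grinder, i.e. 90.11 dB.
So the grinder must be reduced from 92.0 to 90.11 dB: IL = 1.89 dB.

2 dB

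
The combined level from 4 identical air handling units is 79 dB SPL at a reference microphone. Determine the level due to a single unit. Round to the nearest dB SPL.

73 dB SPL

For N identical incoherent sources L_total = L₁ + 10·log₁₀ N, so L₁ = 79 − 10·log₁₀(4) = 79 − 6.021.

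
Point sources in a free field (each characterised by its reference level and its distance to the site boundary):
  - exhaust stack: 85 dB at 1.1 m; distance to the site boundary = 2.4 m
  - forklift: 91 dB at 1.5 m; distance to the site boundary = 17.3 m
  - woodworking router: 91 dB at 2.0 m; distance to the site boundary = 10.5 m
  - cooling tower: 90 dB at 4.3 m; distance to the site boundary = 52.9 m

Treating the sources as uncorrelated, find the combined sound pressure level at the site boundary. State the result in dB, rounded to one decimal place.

81.1 dB

Propagate each source to the receiver with L = L_ref − 20·log₁₀(r/r_ref), then add intensities.
exhaust stack: 85 − 20·log₁₀(2.4/1.1) = 85 − 6.78 = 78.22 dB.
forklift: 91 − 20·log₁₀(17.3/1.5) = 91 − 21.24 = 69.76 dB.
woodworking router: 91 − 20·log₁₀(10.5/2.0) = 91 − 14.40 = 76.60 dB.
cooling tower: 90 − 20·log₁₀(52.9/4.3) = 90 − 21.80 = 68.20 dB.
Σ 10^(L/10) = 1.282e+08 → L_total = 10·log₁₀(1.282e+08) = 81.08 dB.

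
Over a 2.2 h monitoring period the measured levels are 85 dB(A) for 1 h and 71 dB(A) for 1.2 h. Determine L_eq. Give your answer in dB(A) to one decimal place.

81.8 dB(A)

The energy average is taken in the linear domain: L_eq = 10·log₁₀[(Σ tᵢ·10^(Lᵢ/10))/T], T = 2.2 h.
Σ tᵢ·10^(Lᵢ/10) = 1·10^(85/10) + 1.2·10^(71/10) = 3.313e+08.
L_eq = 10·log₁₀(3.313e+08/2.2) = 81.78 dB(A).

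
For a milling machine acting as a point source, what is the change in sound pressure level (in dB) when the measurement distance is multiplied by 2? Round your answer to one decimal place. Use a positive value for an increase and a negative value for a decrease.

-6.0 dB

With spherical spreading the level changes by −20·log₁₀(r₂/r₁).
ΔL = −20·log₁₀(2) = -6.02 dB.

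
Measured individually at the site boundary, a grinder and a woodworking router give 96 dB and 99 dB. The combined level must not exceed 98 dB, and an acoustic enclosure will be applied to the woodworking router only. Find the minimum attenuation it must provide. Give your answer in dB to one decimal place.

The untreated sources together contribute 10^(96/10) = 3.981e+09, i.e. 96.00 dB.
The limit corresponds to 10^(98/10) = 6.310e+09; subtracting the fixed part leaves 2.329e+09 for the woodworking router, i.e. 93.67 dB.
So the woodworking router must be reduced from 99 to 93.67 dB: IL = 5.33 dB.

5.3 dB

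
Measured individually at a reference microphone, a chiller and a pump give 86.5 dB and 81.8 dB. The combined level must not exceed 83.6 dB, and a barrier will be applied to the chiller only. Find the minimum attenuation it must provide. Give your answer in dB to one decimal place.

Everything except the chiller sums to 10^(81.8/10) = 1.514e+08 in linear terms, 81.80 dB.
The limit corresponds to 10^(83.6/10) = 2.291e+08; subtracting the fixed part leaves 7.773e+07 for the chiller, i.e. 78.91 dB.
So the chiller must be reduced from 86.5 to 78.91 dB: IL = 7.59 dB.

7.6 dB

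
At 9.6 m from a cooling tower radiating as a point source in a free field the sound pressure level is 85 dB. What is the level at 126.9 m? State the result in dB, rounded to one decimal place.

62.6 dB

For a point source, L₂ = L₁ − 20·log₁₀(r₂/r₁).
L₂ = 85 − 20·log₁₀(126.9/9.6) = 85 − 22.424 = 62.58 dB.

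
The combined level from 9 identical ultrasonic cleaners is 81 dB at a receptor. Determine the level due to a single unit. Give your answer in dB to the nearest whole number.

71 dB

Dividing the total intensity by 9 lowers the level by 10·log₁₀ 9 = 9.542 dB: L₁ = 81 − 9.542.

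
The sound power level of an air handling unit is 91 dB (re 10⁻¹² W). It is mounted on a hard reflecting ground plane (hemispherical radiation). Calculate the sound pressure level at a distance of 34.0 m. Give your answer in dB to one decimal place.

52.4 dB

Free-field hemispherical radiation: L_p = L_w − 10·log₁₀(2π·r²), r = 34.0 m.
2π·r² = 7263 m², 10·log₁₀ of that is 38.611 dB.
L_p = 91 − 38.611 = 52.39 dB.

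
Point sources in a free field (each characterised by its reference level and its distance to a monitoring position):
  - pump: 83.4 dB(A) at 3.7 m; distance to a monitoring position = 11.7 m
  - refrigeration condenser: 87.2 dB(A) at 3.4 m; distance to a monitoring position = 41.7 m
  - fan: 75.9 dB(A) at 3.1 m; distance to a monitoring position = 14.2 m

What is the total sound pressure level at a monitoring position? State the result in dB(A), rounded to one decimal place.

First find each source's level at the receiver (point-source: −20·log₁₀(r/r_ref)), then combine on an intensity basis.
pump: 83.4 − 20·log₁₀(11.7/3.7) = 83.4 − 10.00 = 73.40 dB(A).
refrigeration condenser: 87.2 − 20·log₁₀(41.7/3.4) = 87.2 − 21.77 = 65.43 dB(A).
fan: 75.9 − 20·log₁₀(14.2/3.1) = 75.9 − 13.22 = 62.68 dB(A).
Σ 10^(L/10) = 2.722e+07 → L_total = 10·log₁₀(2.722e+07) = 74.35 dB(A).

74.3 dB(A)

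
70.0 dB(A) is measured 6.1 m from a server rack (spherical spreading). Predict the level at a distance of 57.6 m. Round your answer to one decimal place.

50.5 dB(A)

For a point source, L₂ = L₁ − 20·log₁₀(r₂/r₁).
L₂ = 70.0 − 20·log₁₀(57.6/6.1) = 70.0 − 19.502 = 50.50 dB(A).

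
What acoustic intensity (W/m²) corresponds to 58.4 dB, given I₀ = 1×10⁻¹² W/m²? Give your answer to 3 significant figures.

I/I₀ = 10^(58.4/10) = 6.918e+05, so I = 6.918e+05 × 10⁻¹² W/m².

6.92e-07 W/m²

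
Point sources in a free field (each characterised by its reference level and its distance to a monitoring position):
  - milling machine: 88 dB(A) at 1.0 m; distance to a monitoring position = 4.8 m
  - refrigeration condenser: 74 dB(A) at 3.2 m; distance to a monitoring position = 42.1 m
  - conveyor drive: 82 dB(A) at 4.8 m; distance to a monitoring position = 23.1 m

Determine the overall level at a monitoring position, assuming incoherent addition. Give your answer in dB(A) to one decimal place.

First find each source's level at the receiver (point-source: −20·log₁₀(r/r_ref)), then combine on an intensity basis.
milling machine: 88 − 20·log₁₀(4.8/1.0) = 88 − 13.62 = 74.38 dB(A).
refrigeration condenser: 74 − 20·log₁₀(42.1/3.2) = 74 − 22.38 = 51.62 dB(A).
conveyor drive: 82 − 20·log₁₀(23.1/4.8) = 82 − 13.65 = 68.35 dB(A).
Σ 10^(L/10) = 3.437e+07 → L_total = 10·log₁₀(3.437e+07) = 75.36 dB(A).

75.4 dB(A)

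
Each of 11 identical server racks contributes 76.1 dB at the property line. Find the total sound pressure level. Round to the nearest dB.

With 11 equal, uncorrelated contributions the intensity is 11× that of one unit, giving a rise of 10·log₁₀ 11.
L_total = 76.1 + 10·log₁₀(11) = 76.1 + 10.414 = 86.51 dB.

87 dB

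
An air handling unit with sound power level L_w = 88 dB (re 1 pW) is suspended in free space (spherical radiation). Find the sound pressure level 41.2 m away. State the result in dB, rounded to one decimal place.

The power spreads over a sphere of area 4π·r², so L_p = L_w − 10·log₁₀(4π·r²).
4π·r² = 2.133e+04 m², 10·log₁₀ of that is 43.290 dB.
L_p = 88 − 43.290 = 44.71 dB.

44.7 dB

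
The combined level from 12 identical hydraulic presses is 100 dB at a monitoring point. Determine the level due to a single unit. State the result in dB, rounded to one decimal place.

89.2 dB

Dividing the total intensity by 12 lowers the level by 10·log₁₀ 12 = 10.792 dB: L₁ = 100 − 10.792.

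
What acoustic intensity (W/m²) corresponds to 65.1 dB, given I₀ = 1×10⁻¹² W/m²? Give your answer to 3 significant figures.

3.24e-06 W/m²

I/I₀ = 10^(65.1/10) = 3.236e+06, so I = 3.236e+06 × 10⁻¹² W/m².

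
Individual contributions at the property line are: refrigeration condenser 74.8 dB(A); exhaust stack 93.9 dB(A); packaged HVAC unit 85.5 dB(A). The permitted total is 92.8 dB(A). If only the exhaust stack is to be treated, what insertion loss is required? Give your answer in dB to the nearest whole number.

2 dB

The untreated sources together contribute 10^(74.8/10) + 10^(85.5/10) = 3.850e+08, i.e. 85.85 dB(A).
The limit corresponds to 10^(92.8/10) = 1.905e+09; subtracting the fixed part leaves 1.520e+09 for the exhaust stack, i.e. 91.82 dB(A).
Required insertion loss = 93.9 − 91.82 = 2.08 dB.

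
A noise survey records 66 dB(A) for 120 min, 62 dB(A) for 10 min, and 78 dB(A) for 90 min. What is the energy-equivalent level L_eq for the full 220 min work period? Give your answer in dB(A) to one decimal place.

Weight each interval's intensity by its duration and average over T = 220 min:
Σ tᵢ·10^(Lᵢ/10) = 120·10^(66/10) + 10·10^(62/10) + 90·10^(78/10) = 6.172e+09.
L_eq = 10·log₁₀(6.172e+09/220) = 74.48 dB(A).

74.5 dB(A)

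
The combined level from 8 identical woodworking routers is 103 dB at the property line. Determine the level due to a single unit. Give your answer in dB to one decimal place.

94.0 dB

For N identical incoherent sources L_total = L₁ + 10·log₁₀ N, so L₁ = 103 − 10·log₁₀(8) = 103 − 9.031.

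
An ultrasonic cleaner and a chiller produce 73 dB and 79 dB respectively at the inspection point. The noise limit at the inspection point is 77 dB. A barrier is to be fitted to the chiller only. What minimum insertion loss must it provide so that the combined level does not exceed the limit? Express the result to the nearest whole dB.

Fixed contribution from the other source: Σ 10^(L/10) = 10^(73/10) = 1.995e+07 (73.00 dB).
The limit corresponds to 10^(77/10) = 5.012e+07; subtracting the fixed part leaves 3.017e+07 for the chiller, i.e. 74.80 dB.
Required insertion loss = 79 − 74.80 = 4.20 dB.

4 dB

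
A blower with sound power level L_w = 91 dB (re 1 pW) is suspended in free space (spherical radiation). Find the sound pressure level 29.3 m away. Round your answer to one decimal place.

50.7 dB

L_p = L_w − 10·log₁₀(4π·r²) with r = 29.3 m.
4π·r² = 1.079e+04 m², 10·log₁₀ of that is 40.329 dB.
L_p = 91 − 40.329 = 50.67 dB.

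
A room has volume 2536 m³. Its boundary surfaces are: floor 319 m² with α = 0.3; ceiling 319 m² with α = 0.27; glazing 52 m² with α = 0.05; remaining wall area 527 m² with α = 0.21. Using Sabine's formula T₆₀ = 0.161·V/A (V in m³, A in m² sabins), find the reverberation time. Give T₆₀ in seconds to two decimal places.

Total absorption A = 319·0.3 + 319·0.27 + 52·0.05 + 527·0.21 = 295.10 m² sabins.
T₆₀ = 0.161 × 2536 / 295.10 = 1.384 s.

1.38 s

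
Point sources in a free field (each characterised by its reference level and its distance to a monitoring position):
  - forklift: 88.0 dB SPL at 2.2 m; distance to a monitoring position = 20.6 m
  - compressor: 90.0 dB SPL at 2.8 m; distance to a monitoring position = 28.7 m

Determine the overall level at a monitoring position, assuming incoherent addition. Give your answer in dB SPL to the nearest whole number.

72 dB SPL

Apply inverse-square spreading to bring every level to the receiver, then sum 10^(L/10).
forklift: 88.0 − 20·log₁₀(20.6/2.2) = 88.0 − 19.43 = 68.57 dB SPL.
compressor: 90.0 − 20·log₁₀(28.7/2.8) = 90.0 − 20.21 = 69.79 dB SPL.
Σ 10^(L/10) = 1.671e+07 → L_total = 10·log₁₀(1.671e+07) = 72.23 dB SPL.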